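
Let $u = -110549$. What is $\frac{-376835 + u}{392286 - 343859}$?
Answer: $- \frac{487384}{48427} \approx -10.064$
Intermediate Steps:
$\frac{-376835 + u}{392286 - 343859} = \frac{-376835 - 110549}{392286 - 343859} = - \frac{487384}{48427}$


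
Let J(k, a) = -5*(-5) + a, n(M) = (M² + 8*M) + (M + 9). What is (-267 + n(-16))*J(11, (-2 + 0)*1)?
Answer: -3358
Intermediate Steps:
n(M) = 9 + M² + 9*M (n(M) = (M² + 8*M) + (9 + M) = 9 + M² + 9*M)
J(k, a) = 25 + a
(-267 + n(-16))*J(11, (-2 + 0)*1) = (-267 + (9 + (-16)² + 9*(-16)))*(25 + (-2 + 0)*1) = (-267 + (9 + 256 - 144))*(25 - 2*1) = (-267 + 121)*(25 - 2) = -146*23 = -3358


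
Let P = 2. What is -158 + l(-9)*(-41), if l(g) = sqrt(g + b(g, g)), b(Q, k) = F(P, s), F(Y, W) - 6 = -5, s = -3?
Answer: -158 - 82*I*sqrt(2) ≈ -158.0 - 115.97*I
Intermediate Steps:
F(Y, W) = 1 (F(Y, W) = 6 - 5 = 1)
b(Q, k) = 1
l(g) = sqrt(1 + g) (l(g) = sqrt(g + 1) = sqrt(1 + g))
-158 + l(-9)*(-41) = -158 + sqrt(1 - 9)*(-41) = -158 + sqrt(-8)*(-41) = -158 + (2*I*sqrt(2))*(-41) = -158 - 82*I*sqrt(2)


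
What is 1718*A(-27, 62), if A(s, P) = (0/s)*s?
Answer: 0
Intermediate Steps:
A(s, P) = 0 (A(s, P) = 0*s = 0)
1718*A(-27, 62) = 1718*0 = 0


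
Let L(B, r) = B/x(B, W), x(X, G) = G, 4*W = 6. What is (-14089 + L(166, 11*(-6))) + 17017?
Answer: 9116/3 ≈ 3038.7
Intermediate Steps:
W = 3/2 (W = (1/4)*6 = 3/2 ≈ 1.5000)
L(B, r) = 2*B/3 (L(B, r) = B/(3/2) = B*(2/3) = 2*B/3)
(-14089 + L(166, 11*(-6))) + 17017 = (-14089 + (2/3)*166) + 17017 = (-14089 + 332/3) + 17017 = -41935/3 + 17017 = 9116/3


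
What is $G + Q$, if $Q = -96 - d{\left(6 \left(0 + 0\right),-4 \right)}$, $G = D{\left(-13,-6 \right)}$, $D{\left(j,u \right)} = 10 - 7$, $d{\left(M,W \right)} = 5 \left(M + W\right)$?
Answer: $-73$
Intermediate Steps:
$d{\left(M,W \right)} = 5 M + 5 W$
$D{\left(j,u \right)} = 3$ ($D{\left(j,u \right)} = 10 - 7 = 3$)
$G = 3$
$Q = -76$ ($Q = -96 - \left(5 \cdot 6 \left(0 + 0\right) + 5 \left(-4\right)\right) = -96 - \left(5 \cdot 6 \cdot 0 - 20\right) = -96 - \left(5 \cdot 0 - 20\right) = -96 - \left(0 - 20\right) = -96 - -20 = -96 + 20 = -76$)
$G + Q = 3 - 76 = -73$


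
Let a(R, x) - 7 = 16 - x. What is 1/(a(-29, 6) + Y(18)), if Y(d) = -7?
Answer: ⅒ ≈ 0.10000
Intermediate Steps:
a(R, x) = 23 - x (a(R, x) = 7 + (16 - x) = 23 - x)
1/(a(-29, 6) + Y(18)) = 1/((23 - 1*6) - 7) = 1/((23 - 6) - 7) = 1/(17 - 7) = 1/10 = ⅒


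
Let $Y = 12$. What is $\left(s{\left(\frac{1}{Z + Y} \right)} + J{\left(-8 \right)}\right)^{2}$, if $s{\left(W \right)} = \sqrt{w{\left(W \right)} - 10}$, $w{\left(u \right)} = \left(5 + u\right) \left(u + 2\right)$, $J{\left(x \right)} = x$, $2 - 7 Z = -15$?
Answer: $\frac{657862}{10201} - \frac{112 \sqrt{102}}{101} \approx 53.291$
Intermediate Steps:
$Z = \frac{17}{7}$ ($Z = \frac{2}{7} - - \frac{15}{7} = \frac{2}{7} + \frac{15}{7} = \frac{17}{7} \approx 2.4286$)
$w{\left(u \right)} = \left(2 + u\right) \left(5 + u\right)$ ($w{\left(u \right)} = \left(5 + u\right) \left(2 + u\right) = \left(2 + u\right) \left(5 + u\right)$)
$s{\left(W \right)} = \sqrt{W^{2} + 7 W}$ ($s{\left(W \right)} = \sqrt{\left(10 + W^{2} + 7 W\right) - 10} = \sqrt{W^{2} + 7 W}$)
$\left(s{\left(\frac{1}{Z + Y} \right)} + J{\left(-8 \right)}\right)^{2} = \left(\sqrt{\frac{7 + \frac{1}{\frac{17}{7} + 12}}{\frac{17}{7} + 12}} - 8\right)^{2} = \left(\sqrt{\frac{7 + \frac{1}{\frac{101}{7}}}{\frac{101}{7}}} - 8\right)^{2} = \left(\sqrt{\frac{7 \left(7 + \frac{7}{101}\right)}{101}} - 8\right)^{2} = \left(\sqrt{\frac{7}{101} \cdot \frac{714}{101}} - 8\right)^{2} = \left(\sqrt{\frac{4998}{10201}} - 8\right)^{2} = \left(\frac{7 \sqrt{102}}{101} - 8\right)^{2} = \left(-8 + \frac{7 \sqrt{102}}{101}\right)^{2}$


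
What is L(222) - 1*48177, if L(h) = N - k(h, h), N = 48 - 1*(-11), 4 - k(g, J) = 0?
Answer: -48122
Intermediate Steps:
k(g, J) = 4 (k(g, J) = 4 - 1*0 = 4 + 0 = 4)
N = 59 (N = 48 + 11 = 59)
L(h) = 55 (L(h) = 59 - 1*4 = 59 - 4 = 55)
L(222) - 1*48177 = 55 - 1*48177 = 55 - 48177 = -48122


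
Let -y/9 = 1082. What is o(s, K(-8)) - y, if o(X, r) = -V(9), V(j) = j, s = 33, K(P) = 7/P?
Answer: 9729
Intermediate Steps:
y = -9738 (y = -9*1082 = -9738)
o(X, r) = -9 (o(X, r) = -1*9 = -9)
o(s, K(-8)) - y = -9 - 1*(-9738) = -9 + 9738 = 9729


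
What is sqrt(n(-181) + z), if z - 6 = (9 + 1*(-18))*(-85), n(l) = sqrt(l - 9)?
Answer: sqrt(771 + I*sqrt(190)) ≈ 27.768 + 0.2482*I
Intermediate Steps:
n(l) = sqrt(-9 + l)
z = 771 (z = 6 + (9 + 1*(-18))*(-85) = 6 + (9 - 18)*(-85) = 6 - 9*(-85) = 6 + 765 = 771)
sqrt(n(-181) + z) = sqrt(sqrt(-9 - 181) + 771) = sqrt(sqrt(-190) + 771) = sqrt(I*sqrt(190) + 771) = sqrt(771 + I*sqrt(190))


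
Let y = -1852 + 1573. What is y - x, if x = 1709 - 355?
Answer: -1633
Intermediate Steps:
y = -279
x = 1354
y - x = -279 - 1*1354 = -279 - 1354 = -1633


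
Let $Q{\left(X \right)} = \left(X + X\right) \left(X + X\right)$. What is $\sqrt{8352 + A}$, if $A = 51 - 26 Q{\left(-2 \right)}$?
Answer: $7 \sqrt{163} \approx 89.37$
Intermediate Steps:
$Q{\left(X \right)} = 4 X^{2}$ ($Q{\left(X \right)} = 2 X 2 X = 4 X^{2}$)
$A = -365$ ($A = 51 - 26 \cdot 4 \left(-2\right)^{2} = 51 - 26 \cdot 4 \cdot 4 = 51 - 416 = -365$)
$\sqrt{8352 + A} = \sqrt{8352 - 365} = \sqrt{7987} = 7 \sqrt{163}$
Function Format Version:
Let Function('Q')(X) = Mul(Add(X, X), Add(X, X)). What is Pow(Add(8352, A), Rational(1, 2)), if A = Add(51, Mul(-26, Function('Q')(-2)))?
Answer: Mul(7, Pow(163, Rational(1, 2))) ≈ 89.370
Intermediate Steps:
Function('Q')(X) = Mul(4, Pow(X, 2)) (Function('Q')(X) = Mul(Mul(2, X), Mul(2, X)) = Mul(4, Pow(X, 2)))
A = -365 (A = Add(51, Mul(-26, Mul(4, Pow(-2, 2)))) = Add(51, Mul(-26, Mul(4, 4))) = Add(51, Mul(-26, 16)) = Add(51, -416) = -365)
Pow(Add(8352, A), Rational(1, 2)) = Pow(Add(8352, -365), Rational(1, 2)) = Pow(7987, Rational(1, 2)) = Mul(7, Pow(163, Rational(1, 2)))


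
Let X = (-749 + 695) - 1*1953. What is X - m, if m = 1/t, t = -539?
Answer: -1081772/539 ≈ -2007.0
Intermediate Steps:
X = -2007 (X = -54 - 1953 = -2007)
m = -1/539 (m = 1/(-539) = -1/539 ≈ -0.0018553)
X - m = -2007 - 1*(-1/539) = -2007 + 1/539 = -1081772/539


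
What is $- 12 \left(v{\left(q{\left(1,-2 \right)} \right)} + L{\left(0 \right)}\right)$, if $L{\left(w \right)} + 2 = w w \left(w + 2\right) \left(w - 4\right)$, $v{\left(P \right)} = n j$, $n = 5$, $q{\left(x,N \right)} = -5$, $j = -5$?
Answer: $324$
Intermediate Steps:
$v{\left(P \right)} = -25$ ($v{\left(P \right)} = 5 \left(-5\right) = -25$)
$L{\left(w \right)} = -2 + w^{2} \left(-4 + w\right) \left(2 + w\right)$ ($L{\left(w \right)} = -2 + w w \left(w + 2\right) \left(w - 4\right) = -2 + w^{2} \left(2 + w\right) \left(-4 + w\right) = -2 + w^{2} \left(-4 + w\right) \left(2 + w\right)$)
$- 12 \left(v{\left(q{\left(1,-2 \right)} \right)} + L{\left(0 \right)}\right) = - 12 \left(-25 - \left(2 + 0 + 0 + 0\right)\right) = - 12 \left(-25 - 2\right) = \left(-12\right) \left(-27\right) = 324$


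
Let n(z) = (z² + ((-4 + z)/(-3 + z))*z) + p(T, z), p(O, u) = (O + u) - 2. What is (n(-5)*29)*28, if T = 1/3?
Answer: 61915/6 ≈ 10319.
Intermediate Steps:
T = ⅓ ≈ 0.33333
p(O, u) = -2 + O + u
n(z) = -5/3 + z + z² + z*(-4 + z)/(-3 + z) (n(z) = (z² + ((-4 + z)/(-3 + z))*z) + (-2 + ⅓ + z) = (z² + ((-4 + z)/(-3 + z))*z) + (-5/3 + z) = (z² + z*(-4 + z)/(-3 + z)) + (-5/3 + z) = -5/3 + z + z² + z*(-4 + z)/(-3 + z))
(n(-5)*29)*28 = (((5 + (-5)³ - 1*(-5)² - 26/3*(-5))/(-3 - 5))*29)*28 = (((5 - 125 - 1*25 + 130/3)/(-8))*29)*28 = (-(5 - 125 - 25 + 130/3)/8*29)*28 = (-⅛*(-305/3)*29)*28 = ((305/24)*29)*28 = (8845/24)*28 = 61915/6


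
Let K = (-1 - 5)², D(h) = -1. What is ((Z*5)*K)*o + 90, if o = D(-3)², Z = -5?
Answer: -810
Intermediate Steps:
K = 36 (K = (-6)² = 36)
o = 1 (o = (-1)² = 1)
((Z*5)*K)*o + 90 = (-5*5*36)*1 + 90 = -25*36*1 + 90 = -900*1 + 90 = -900 + 90 = -810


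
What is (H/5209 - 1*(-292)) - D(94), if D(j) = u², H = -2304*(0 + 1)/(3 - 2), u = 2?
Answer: 1497888/5209 ≈ 287.56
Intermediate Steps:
H = -2304 (H = -2304/1 = -2304 ≈ -2304.0)
D(j) = 4 (D(j) = 2² = 4)
(H/5209 - 1*(-292)) - D(94) = (-2304/5209 - 1*(-292)) - 1*4 = (-2304*1/5209 + 292) - 4 = (-2304/5209 + 292) - 4 = 1518724/5209 - 4 = 1497888/5209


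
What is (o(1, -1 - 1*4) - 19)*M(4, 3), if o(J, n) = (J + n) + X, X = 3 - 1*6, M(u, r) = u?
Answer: -104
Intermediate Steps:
X = -3 (X = 3 - 6 = -3)
o(J, n) = -3 + J + n (o(J, n) = (J + n) - 3 = -3 + J + n)
(o(1, -1 - 1*4) - 19)*M(4, 3) = ((-3 + 1 + (-1 - 1*4)) - 19)*4 = ((-3 + 1 + (-1 - 4)) - 19)*4 = ((-3 + 1 - 5) - 19)*4 = (-7 - 19)*4 = -26*4 = -104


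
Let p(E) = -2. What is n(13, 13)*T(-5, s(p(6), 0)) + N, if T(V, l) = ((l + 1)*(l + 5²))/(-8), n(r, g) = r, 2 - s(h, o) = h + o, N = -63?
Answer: -2389/8 ≈ -298.63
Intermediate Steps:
s(h, o) = 2 - h - o (s(h, o) = 2 - (h + o) = 2 + (-h - o) = 2 - h - o)
T(V, l) = -(1 + l)*(25 + l)/8 (T(V, l) = ((1 + l)*(l + 25))*(-⅛) = ((1 + l)*(25 + l))*(-⅛) = -(1 + l)*(25 + l)/8)
n(13, 13)*T(-5, s(p(6), 0)) + N = 13*(-25/8 - 13*(2 - 1*(-2) - 1*0)/4 - (2 - 1*(-2) - 1*0)²/8) - 63 = 13*(-25/8 - 13*(2 + 2 + 0)/4 - (2 + 2 + 0)²/8) - 63 = 13*(-25/8 - 13/4*4 - ⅛*4²) - 63 = 13*(-25/8 - 13 - ⅛*16) - 63 = 13*(-25/8 - 13 - 2) - 63 = 13*(-145/8) - 63 = -1885/8 - 63 = -2389/8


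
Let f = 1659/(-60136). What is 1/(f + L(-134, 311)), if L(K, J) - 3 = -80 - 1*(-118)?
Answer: 60136/2463917 ≈ 0.024407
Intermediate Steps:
L(K, J) = 41 (L(K, J) = 3 + (-80 - 1*(-118)) = 3 + (-80 + 118) = 3 + 38 = 41)
f = -1659/60136 (f = 1659*(-1/60136) = -1659/60136 ≈ -0.027587)
1/(f + L(-134, 311)) = 1/(-1659/60136 + 41) = 1/(2463917/60136) = 60136/2463917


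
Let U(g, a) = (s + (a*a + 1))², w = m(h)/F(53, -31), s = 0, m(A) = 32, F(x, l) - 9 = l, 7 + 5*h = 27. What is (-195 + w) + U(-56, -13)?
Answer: 315739/11 ≈ 28704.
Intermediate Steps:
h = 4 (h = -7/5 + (⅕)*27 = -7/5 + 27/5 = 4)
F(x, l) = 9 + l
w = -16/11 (w = 32/(9 - 31) = 32/(-22) = 32*(-1/22) = -16/11 ≈ -1.4545)
U(g, a) = (1 + a²)² (U(g, a) = (0 + (a*a + 1))² = (0 + (a² + 1))² = (0 + (1 + a²))² = (1 + a²)²)
(-195 + w) + U(-56, -13) = (-195 - 16/11) + (1 + (-13)²)² = -2161/11 + (1 + 169)² = -2161/11 + 170² = -2161/11 + 28900 = 315739/11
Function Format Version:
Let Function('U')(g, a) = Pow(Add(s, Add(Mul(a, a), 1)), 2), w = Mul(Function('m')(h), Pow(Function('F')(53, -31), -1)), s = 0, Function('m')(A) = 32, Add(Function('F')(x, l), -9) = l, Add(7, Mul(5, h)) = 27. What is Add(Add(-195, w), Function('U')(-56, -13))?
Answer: Rational(315739, 11) ≈ 28704.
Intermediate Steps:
h = 4 (h = Add(Rational(-7, 5), Mul(Rational(1, 5), 27)) = Add(Rational(-7, 5), Rational(27, 5)) = 4)
Function('F')(x, l) = Add(9, l)
w = Rational(-16, 11) (w = Mul(32, Pow(Add(9, -31), -1)) = Mul(32, Pow(-22, -1)) = Mul(32, Rational(-1, 22)) = Rational(-16, 11) ≈ -1.4545)
Function('U')(g, a) = Pow(Add(1, Pow(a, 2)), 2) (Function('U')(g, a) = Pow(Add(0, Add(Mul(a, a), 1)), 2) = Pow(Add(0, Add(Pow(a, 2), 1)), 2) = Pow(Add(0, Add(1, Pow(a, 2))), 2) = Pow(Add(1, Pow(a, 2)), 2))
Add(Add(-195, w), Function('U')(-56, -13)) = Add(Add(-195, Rational(-16, 11)), Pow(Add(1, Pow(-13, 2)), 2)) = Add(Rational(-2161, 11), Pow(Add(1, 169), 2)) = Add(Rational(-2161, 11), Pow(170, 2)) = Add(Rational(-2161, 11), 28900) = Rational(315739, 11)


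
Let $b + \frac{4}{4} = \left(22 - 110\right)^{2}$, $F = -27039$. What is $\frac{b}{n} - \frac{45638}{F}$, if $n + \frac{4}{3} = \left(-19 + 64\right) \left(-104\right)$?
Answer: $\frac{12851141}{379735716} \approx 0.033842$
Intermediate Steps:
$b = 7743$ ($b = -1 + \left(22 - 110\right)^{2} = -1 + \left(-88\right)^{2} = -1 + 7744 = 7743$)
$n = - \frac{14044}{3}$ ($n = - \frac{4}{3} + \left(-19 + 64\right) \left(-104\right) = - \frac{4}{3} + 45 \left(-104\right) = - \frac{4}{3} - 4680 = - \frac{14044}{3} \approx -4681.3$)
$\frac{b}{n} - \frac{45638}{F} = \frac{7743}{- \frac{14044}{3}} - \frac{45638}{-27039} = 7743 \left(- \frac{3}{14044}\right) - - \frac{45638}{27039} = - \frac{23229}{14044} + \frac{45638}{27039} = \frac{12851141}{379735716}$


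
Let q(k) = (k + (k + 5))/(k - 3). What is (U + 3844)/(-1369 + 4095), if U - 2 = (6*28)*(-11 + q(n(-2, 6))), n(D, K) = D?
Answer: 4911/6815 ≈ 0.72062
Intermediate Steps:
q(k) = (5 + 2*k)/(-3 + k) (q(k) = (k + (5 + k))/(-3 + k) = (5 + 2*k)/(-3 + k))
U = -9398/5 (U = 2 + (6*28)*(-11 + (5 + 2*(-2))/(-3 - 2)) = 2 + 168*(-11 + (5 - 4)/(-5)) = 2 + 168*(-11 - ⅕*1) = 2 + 168*(-11 - ⅕) = 2 + 168*(-56/5) = 2 - 9408/5 = -9398/5 ≈ -1879.6)
(U + 3844)/(-1369 + 4095) = (-9398/5 + 3844)/(-1369 + 4095) = (9822/5)/2726 = (9822/5)*(1/2726) = 4911/6815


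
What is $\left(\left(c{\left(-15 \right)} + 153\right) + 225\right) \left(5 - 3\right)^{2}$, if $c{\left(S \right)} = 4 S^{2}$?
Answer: $5112$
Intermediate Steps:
$\left(\left(c{\left(-15 \right)} + 153\right) + 225\right) \left(5 - 3\right)^{2} = \left(\left(4 \left(-15\right)^{2} + 153\right) + 225\right) \left(5 - 3\right)^{2} = \left(\left(4 \cdot 225 + 153\right) + 225\right) 2^{2} = \left(\left(900 + 153\right) + 225\right) 4 = \left(1053 + 225\right) 4 = 1278 \cdot 4 = 5112$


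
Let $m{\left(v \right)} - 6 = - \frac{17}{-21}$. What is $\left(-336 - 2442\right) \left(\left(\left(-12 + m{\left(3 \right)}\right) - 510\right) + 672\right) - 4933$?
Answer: $- \frac{3083849}{7} \approx -4.4055 \cdot 10^{5}$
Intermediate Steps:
$m{\left(v \right)} = \frac{143}{21}$ ($m{\left(v \right)} = 6 - \frac{17}{-21} = 6 - - \frac{17}{21} = 6 + \frac{17}{21} = \frac{143}{21}$)
$\left(-336 - 2442\right) \left(\left(\left(-12 + m{\left(3 \right)}\right) - 510\right) + 672\right) - 4933 = \left(-336 - 2442\right) \left(\left(\left(-12 + \frac{143}{21}\right) - 510\right) + 672\right) - 4933 = - 2778 \left(\left(- \frac{109}{21} - 510\right) + 672\right) - 4933 = - 2778 \left(- \frac{10819}{21} + 672\right) - 4933 = \left(-2778\right) \frac{3293}{21} - 4933 = - \frac{3049318}{7} - 4933 = - \frac{3083849}{7}$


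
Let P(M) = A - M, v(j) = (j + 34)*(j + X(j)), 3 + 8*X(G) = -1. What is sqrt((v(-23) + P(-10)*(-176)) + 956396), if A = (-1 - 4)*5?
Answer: sqrt(3835110)/2 ≈ 979.17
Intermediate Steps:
A = -25 (A = -5*5 = -25)
X(G) = -1/2 (X(G) = -3/8 + (1/8)*(-1) = -3/8 - 1/8 = -1/2)
v(j) = (34 + j)*(-1/2 + j) (v(j) = (j + 34)*(j - 1/2) = (34 + j)*(-1/2 + j))
P(M) = -25 - M
sqrt((v(-23) + P(-10)*(-176)) + 956396) = sqrt(((-17 + (-23)**2 + (67/2)*(-23)) + (-25 - 1*(-10))*(-176)) + 956396) = sqrt(((-17 + 529 - 1541/2) + (-25 + 10)*(-176)) + 956396) = sqrt((-517/2 - 15*(-176)) + 956396) = sqrt((-517/2 + 2640) + 956396) = sqrt(4763/2 + 956396) = sqrt(1917555/2) = sqrt(3835110)/2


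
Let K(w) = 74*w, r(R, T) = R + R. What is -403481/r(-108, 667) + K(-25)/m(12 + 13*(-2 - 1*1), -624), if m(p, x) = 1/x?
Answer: 249753881/216 ≈ 1.1563e+6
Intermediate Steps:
r(R, T) = 2*R
-403481/r(-108, 667) + K(-25)/m(12 + 13*(-2 - 1*1), -624) = -403481/(2*(-108)) + (74*(-25))/(1/(-624)) = -403481/(-216) - 1850/(-1/624) = -403481*(-1/216) - 1850*(-624) = 403481/216 + 1154400 = 249753881/216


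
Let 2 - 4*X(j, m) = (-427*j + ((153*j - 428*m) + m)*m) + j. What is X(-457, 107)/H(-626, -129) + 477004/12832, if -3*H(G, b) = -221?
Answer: 29320824011/708968 ≈ 41357.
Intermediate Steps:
H(G, b) = 221/3 (H(G, b) = -1/3*(-221) = 221/3)
X(j, m) = 1/2 + 213*j/2 - m*(-427*m + 153*j)/4 (X(j, m) = 1/2 - ((-427*j + ((153*j - 428*m) + m)*m) + j)/4 = 1/2 - ((-427*j + ((-428*m + 153*j) + m)*m) + j)/4 = 1/2 - ((-427*j + (-427*m + 153*j)*m) + j)/4 = 1/2 - ((-427*j + m*(-427*m + 153*j)) + j)/4 = 1/2 - (-426*j + m*(-427*m + 153*j))/4 = 1/2 + (213*j/2 - m*(-427*m + 153*j)/4) = 1/2 + 213*j/2 - m*(-427*m + 153*j)/4)
X(-457, 107)/H(-626, -129) + 477004/12832 = (1/2 + (213/2)*(-457) + (427/4)*107**2 - 153/4*(-457)*107)/(221/3) + 477004/12832 = (1/2 - 97341/2 + (427/4)*11449 + 7481547/4)*(3/221) + 477004*(1/12832) = (1/2 - 97341/2 + 4888723/4 + 7481547/4)*(3/221) + 119251/3208 = (6087795/2)*(3/221) + 119251/3208 = 18263385/442 + 119251/3208 = 29320824011/708968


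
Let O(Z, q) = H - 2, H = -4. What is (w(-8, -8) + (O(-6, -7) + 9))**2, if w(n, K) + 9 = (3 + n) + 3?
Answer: 64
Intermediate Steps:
w(n, K) = -3 + n (w(n, K) = -9 + ((3 + n) + 3) = -9 + (6 + n) = -3 + n)
O(Z, q) = -6 (O(Z, q) = -4 - 2 = -6)
(w(-8, -8) + (O(-6, -7) + 9))**2 = ((-3 - 8) + (-6 + 9))**2 = (-11 + 3)**2 = (-8)**2 = 64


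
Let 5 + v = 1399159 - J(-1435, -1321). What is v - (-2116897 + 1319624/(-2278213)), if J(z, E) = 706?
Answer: 8008705998109/2278213 ≈ 3.5153e+6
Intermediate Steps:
v = 1398448 (v = -5 + (1399159 - 1*706) = -5 + (1399159 - 706) = -5 + 1398453 = 1398448)
v - (-2116897 + 1319624/(-2278213)) = 1398448 - (-2116897 + 1319624/(-2278213)) = 1398448 - (-2116897 + 1319624*(-1/2278213)) = 1398448 - (-2116897 - 1319624/2278213) = 1398448 - 1*(-4822743584685/2278213) = 1398448 + 4822743584685/2278213 = 8008705998109/2278213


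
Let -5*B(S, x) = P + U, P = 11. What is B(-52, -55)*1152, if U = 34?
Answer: -10368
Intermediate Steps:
B(S, x) = -9 (B(S, x) = -(11 + 34)/5 = -1/5*45 = -9)
B(-52, -55)*1152 = -9*1152 = -10368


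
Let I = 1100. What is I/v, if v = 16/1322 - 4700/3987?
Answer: -724736925/768701 ≈ -942.81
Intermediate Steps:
v = -3074804/2635407 (v = 16*(1/1322) - 4700*1/3987 = 8/661 - 4700/3987 = -3074804/2635407 ≈ -1.1667)
I/v = 1100/(-3074804/2635407) = 1100*(-2635407/3074804) = -724736925/768701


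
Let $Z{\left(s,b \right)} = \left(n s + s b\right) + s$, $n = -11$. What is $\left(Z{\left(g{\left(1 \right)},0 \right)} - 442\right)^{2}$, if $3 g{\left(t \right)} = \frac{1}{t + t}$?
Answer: $\frac{1771561}{9} \approx 1.9684 \cdot 10^{5}$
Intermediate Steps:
$g{\left(t \right)} = \frac{1}{6 t}$ ($g{\left(t \right)} = \frac{1}{3 \left(t + t\right)} = \frac{1}{3 \cdot 2 t} = \frac{\frac{1}{2} \frac{1}{t}}{3} = \frac{1}{6 t}$)
$Z{\left(s,b \right)} = - 10 s + b s$ ($Z{\left(s,b \right)} = \left(- 11 s + s b\right) + s = \left(- 11 s + b s\right) + s = - 10 s + b s$)
$\left(Z{\left(g{\left(1 \right)},0 \right)} - 442\right)^{2} = \left(\frac{1}{6 \cdot 1} \left(-10 + 0\right) - 442\right)^{2} = \left(\frac{1}{6} \cdot 1 \left(-10\right) - 442\right)^{2} = \left(\frac{1}{6} \left(-10\right) - 442\right)^{2} = \left(- \frac{5}{3} - 442\right)^{2} = \left(- \frac{1331}{3}\right)^{2} = \frac{1771561}{9}$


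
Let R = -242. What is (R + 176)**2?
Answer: 4356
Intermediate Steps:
(R + 176)**2 = (-242 + 176)**2 = (-66)**2 = 4356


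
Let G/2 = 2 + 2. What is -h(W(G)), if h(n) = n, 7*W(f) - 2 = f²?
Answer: -66/7 ≈ -9.4286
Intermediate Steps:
G = 8 (G = 2*(2 + 2) = 2*4 = 8)
W(f) = 2/7 + f²/7
-h(W(G)) = -(2/7 + (⅐)*8²) = -(2/7 + (⅐)*64) = -(2/7 + 64/7) = -1*66/7 = -66/7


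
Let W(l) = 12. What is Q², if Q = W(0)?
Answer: 144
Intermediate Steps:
Q = 12
Q² = 12² = 144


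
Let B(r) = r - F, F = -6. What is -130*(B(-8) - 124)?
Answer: 16380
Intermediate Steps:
B(r) = 6 + r (B(r) = r - 1*(-6) = r + 6 = 6 + r)
-130*(B(-8) - 124) = -130*((6 - 8) - 124) = -130*(-2 - 124) = -130*(-126) = 16380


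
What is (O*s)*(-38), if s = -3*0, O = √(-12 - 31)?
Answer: 0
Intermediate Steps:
O = I*√43 (O = √(-43) = I*√43 ≈ 6.5574*I)
s = 0
(O*s)*(-38) = ((I*√43)*0)*(-38) = 0*(-38) = 0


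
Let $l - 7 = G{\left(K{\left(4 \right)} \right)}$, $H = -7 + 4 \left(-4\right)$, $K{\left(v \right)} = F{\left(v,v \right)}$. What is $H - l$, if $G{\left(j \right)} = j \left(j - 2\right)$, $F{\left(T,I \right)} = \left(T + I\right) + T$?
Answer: $-150$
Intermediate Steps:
$F{\left(T,I \right)} = I + 2 T$ ($F{\left(T,I \right)} = \left(I + T\right) + T = I + 2 T$)
$K{\left(v \right)} = 3 v$ ($K{\left(v \right)} = v + 2 v = 3 v$)
$H = -23$ ($H = -7 - 16 = -23$)
$G{\left(j \right)} = j \left(-2 + j\right)$
$l = 127$ ($l = 7 + 3 \cdot 4 \left(-2 + 3 \cdot 4\right) = 7 + 12 \left(-2 + 12\right) = 7 + 12 \cdot 10 = 7 + 120 = 127$)
$H - l = -23 - 127 = -150$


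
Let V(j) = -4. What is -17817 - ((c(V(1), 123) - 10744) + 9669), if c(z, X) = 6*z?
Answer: -16718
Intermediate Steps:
-17817 - ((c(V(1), 123) - 10744) + 9669) = -17817 - ((6*(-4) - 10744) + 9669) = -17817 - ((-24 - 10744) + 9669) = -17817 - (-10768 + 9669) = -17817 - 1*(-1099) = -17817 + 1099 = -16718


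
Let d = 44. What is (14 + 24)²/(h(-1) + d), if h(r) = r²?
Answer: 1444/45 ≈ 32.089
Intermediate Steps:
(14 + 24)²/(h(-1) + d) = (14 + 24)²/((-1)² + 44) = 38²/(1 + 44) = 1444/45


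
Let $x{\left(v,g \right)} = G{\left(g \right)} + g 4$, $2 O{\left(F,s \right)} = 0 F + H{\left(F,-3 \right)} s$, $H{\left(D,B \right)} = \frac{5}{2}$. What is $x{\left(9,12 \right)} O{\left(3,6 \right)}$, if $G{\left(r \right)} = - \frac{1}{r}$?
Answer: $\frac{2875}{8} \approx 359.38$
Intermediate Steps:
$H{\left(D,B \right)} = \frac{5}{2}$ ($H{\left(D,B \right)} = 5 \cdot \frac{1}{2} = \frac{5}{2}$)
$O{\left(F,s \right)} = \frac{5 s}{4}$ ($O{\left(F,s \right)} = \frac{0 F + \frac{5 s}{2}}{2} = \frac{0 + \frac{5 s}{2}}{2} = \frac{\frac{5}{2} s}{2} = \frac{5 s}{4}$)
$x{\left(v,g \right)} = - \frac{1}{g} + 4 g$ ($x{\left(v,g \right)} = - \frac{1}{g} + g 4 = - \frac{1}{g} + 4 g$)
$x{\left(9,12 \right)} O{\left(3,6 \right)} = \left(- \frac{1}{12} + 4 \cdot 12\right) \frac{5}{4} \cdot 6 = \left(\left(-1\right) \frac{1}{12} + 48\right) \frac{15}{2} = \left(- \frac{1}{12} + 48\right) \frac{15}{2} = \frac{575}{12} \cdot \frac{15}{2} = \frac{2875}{8}$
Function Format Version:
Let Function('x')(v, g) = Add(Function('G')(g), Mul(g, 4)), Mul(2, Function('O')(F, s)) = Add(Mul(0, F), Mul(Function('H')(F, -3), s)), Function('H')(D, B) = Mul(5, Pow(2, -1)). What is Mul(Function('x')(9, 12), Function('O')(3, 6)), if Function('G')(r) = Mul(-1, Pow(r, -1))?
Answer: Rational(2875, 8) ≈ 359.38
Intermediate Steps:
Function('H')(D, B) = Rational(5, 2) (Function('H')(D, B) = Mul(5, Rational(1, 2)) = Rational(5, 2))
Function('O')(F, s) = Mul(Rational(5, 4), s) (Function('O')(F, s) = Mul(Rational(1, 2), Add(Mul(0, F), Mul(Rational(5, 2), s))) = Mul(Rational(1, 2), Add(0, Mul(Rational(5, 2), s))) = Mul(Rational(1, 2), Mul(Rational(5, 2), s)) = Mul(Rational(5, 4), s))
Function('x')(v, g) = Add(Mul(-1, Pow(g, -1)), Mul(4, g)) (Function('x')(v, g) = Add(Mul(-1, Pow(g, -1)), Mul(g, 4)) = Add(Mul(-1, Pow(g, -1)), Mul(4, g)))
Mul(Function('x')(9, 12), Function('O')(3, 6)) = Mul(Add(Mul(-1, Pow(12, -1)), Mul(4, 12)), Mul(Rational(5, 4), 6)) = Mul(Add(Mul(-1, Rational(1, 12)), 48), Rational(15, 2)) = Mul(Add(Rational(-1, 12), 48), Rational(15, 2)) = Mul(Rational(575, 12), Rational(15, 2)) = Rational(2875, 8)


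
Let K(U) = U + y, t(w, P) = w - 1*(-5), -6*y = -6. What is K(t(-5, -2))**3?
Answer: 1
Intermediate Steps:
y = 1 (y = -1/6*(-6) = 1)
t(w, P) = 5 + w (t(w, P) = w + 5 = 5 + w)
K(U) = 1 + U (K(U) = U + 1 = 1 + U)
K(t(-5, -2))**3 = (1 + (5 - 5))**3 = (1 + 0)**3 = 1**3 = 1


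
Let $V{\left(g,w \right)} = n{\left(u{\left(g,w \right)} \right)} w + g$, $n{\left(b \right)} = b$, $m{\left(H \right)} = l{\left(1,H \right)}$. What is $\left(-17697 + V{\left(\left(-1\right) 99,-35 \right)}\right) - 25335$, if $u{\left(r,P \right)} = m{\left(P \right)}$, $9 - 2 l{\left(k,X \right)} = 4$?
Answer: $- \frac{86437}{2} \approx -43219.0$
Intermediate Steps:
$l{\left(k,X \right)} = \frac{5}{2}$ ($l{\left(k,X \right)} = \frac{9}{2} - 2 = \frac{5}{2}$)
$m{\left(H \right)} = \frac{5}{2}$
$u{\left(r,P \right)} = \frac{5}{2}$
$V{\left(g,w \right)} = g + \frac{5 w}{2}$ ($V{\left(g,w \right)} = \frac{5 w}{2} + g = g + \frac{5 w}{2}$)
$\left(-17697 + V{\left(\left(-1\right) 99,-35 \right)}\right) - 25335 = \left(-17697 + \left(\left(-1\right) 99 + \frac{5}{2} \left(-35\right)\right)\right) - 25335 = \left(-17697 - \frac{373}{2}\right) - 25335 = - \frac{35767}{2} - 25335 = - \frac{86437}{2}$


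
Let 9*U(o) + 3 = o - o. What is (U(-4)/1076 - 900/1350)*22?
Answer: -23683/1614 ≈ -14.673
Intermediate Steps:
U(o) = -1/3 (U(o) = -1/3 + (o - o)/9 = -1/3 + (1/9)*0 = -1/3 + 0 = -1/3)
(U(-4)/1076 - 900/1350)*22 = (-1/3/1076 - 900/1350)*22 = (-1/3*1/1076 - 900*1/1350)*22 = (-1/3228 - 2/3)*22 = -2153/3228*22 = -23683/1614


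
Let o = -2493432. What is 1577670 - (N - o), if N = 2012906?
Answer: -2928668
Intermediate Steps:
1577670 - (N - o) = 1577670 - (2012906 - 1*(-2493432)) = 1577670 - (2012906 + 2493432) = 1577670 - 1*4506338 = 1577670 - 4506338 = -2928668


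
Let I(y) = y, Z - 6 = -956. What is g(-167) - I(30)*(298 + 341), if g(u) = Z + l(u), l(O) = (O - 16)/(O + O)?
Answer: -6719897/334 ≈ -20119.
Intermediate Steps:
Z = -950 (Z = 6 - 956 = -950)
l(O) = (-16 + O)/(2*O) (l(O) = (-16 + O)/((2*O)) = (-16 + O)*(1/(2*O)) = (-16 + O)/(2*O))
g(u) = -950 + (-16 + u)/(2*u)
g(-167) - I(30)*(298 + 341) = (-1899/2 - 8/(-167)) - 30*(298 + 341) = (-1899/2 - 8*(-1/167)) - 30*639 = (-1899/2 + 8/167) - 1*19170 = -317117/334 - 19170 = -6719897/334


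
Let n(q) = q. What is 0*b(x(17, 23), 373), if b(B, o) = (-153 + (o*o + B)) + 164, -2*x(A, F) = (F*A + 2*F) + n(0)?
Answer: 0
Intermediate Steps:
x(A, F) = -F - A*F/2 (x(A, F) = -((F*A + 2*F) + 0)/2 = -((A*F + 2*F) + 0)/2 = -((2*F + A*F) + 0)/2 = -(2*F + A*F)/2 = -F - A*F/2)
b(B, o) = 11 + B + o² (b(B, o) = (-153 + (o² + B)) + 164 = (-153 + (B + o²)) + 164 = (-153 + B + o²) + 164 = 11 + B + o²)
0*b(x(17, 23), 373) = 0*(11 + (½)*23*(-2 - 1*17) + 373²) = 0*(11 + (½)*23*(-2 - 17) + 139129) = 0*(11 + (½)*23*(-19) + 139129) = 0*(11 - 437/2 + 139129) = 0*(277843/2) = 0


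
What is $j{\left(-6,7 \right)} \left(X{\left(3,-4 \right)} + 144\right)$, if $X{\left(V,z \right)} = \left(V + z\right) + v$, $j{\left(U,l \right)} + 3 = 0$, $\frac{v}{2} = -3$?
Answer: $-411$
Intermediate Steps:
$v = -6$ ($v = 2 \left(-3\right) = -6$)
$j{\left(U,l \right)} = -3$ ($j{\left(U,l \right)} = -3 + 0 = -3$)
$X{\left(V,z \right)} = -6 + V + z$ ($X{\left(V,z \right)} = \left(V + z\right) - 6 = -6 + V + z$)
$j{\left(-6,7 \right)} \left(X{\left(3,-4 \right)} + 144\right) = - 3 \left(\left(-6 + 3 - 4\right) + 144\right) = - 3 \left(-7 + 144\right) = \left(-3\right) 137 = -411$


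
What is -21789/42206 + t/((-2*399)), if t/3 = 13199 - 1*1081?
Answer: -258624091/5613398 ≈ -46.073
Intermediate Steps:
t = 36354 (t = 3*(13199 - 1*1081) = 3*(13199 - 1081) = 3*12118 = 36354)
-21789/42206 + t/((-2*399)) = -21789/42206 + 36354/((-2*399)) = -21789*1/42206 + 36354/(-798) = -21789/42206 + 36354*(-1/798) = -21789/42206 - 6059/133 = -258624091/5613398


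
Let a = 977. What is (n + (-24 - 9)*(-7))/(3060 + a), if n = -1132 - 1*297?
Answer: -1198/4037 ≈ -0.29675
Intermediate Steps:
n = -1429 (n = -1132 - 297 = -1429)
(n + (-24 - 9)*(-7))/(3060 + a) = (-1429 + (-24 - 9)*(-7))/(3060 + 977) = (-1429 - 33*(-7))/4037 = (-1429 + 231)*(1/4037) = -1198*1/4037 = -1198/4037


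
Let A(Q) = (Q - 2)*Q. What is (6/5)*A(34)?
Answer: 6528/5 ≈ 1305.6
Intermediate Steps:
A(Q) = Q*(-2 + Q) (A(Q) = (-2 + Q)*Q = Q*(-2 + Q))
(6/5)*A(34) = (6/5)*(34*(-2 + 34)) = (6*(⅕))*(34*32) = (6/5)*1088 = 6528/5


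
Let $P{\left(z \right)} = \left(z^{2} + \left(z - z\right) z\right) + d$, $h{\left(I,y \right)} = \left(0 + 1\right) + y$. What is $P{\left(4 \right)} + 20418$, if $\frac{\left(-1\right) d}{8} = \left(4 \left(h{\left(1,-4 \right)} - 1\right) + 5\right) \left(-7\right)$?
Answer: $19818$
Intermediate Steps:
$h{\left(I,y \right)} = 1 + y$
$d = -616$ ($d = - 8 \left(4 \left(\left(1 - 4\right) - 1\right) + 5\right) \left(-7\right) = - 8 \left(4 \left(-3 - 1\right) + 5\right) \left(-7\right) = - 8 \left(4 \left(-4\right) + 5\right) \left(-7\right) = - 8 \left(-16 + 5\right) \left(-7\right) = - 8 \left(\left(-11\right) \left(-7\right)\right) = \left(-8\right) 77 = -616$)
$P{\left(z \right)} = -616 + z^{2}$ ($P{\left(z \right)} = \left(z^{2} + \left(z - z\right) z\right) - 616 = \left(z^{2} + 0 z\right) - 616 = \left(z^{2} + 0\right) - 616 = z^{2} - 616 = -616 + z^{2}$)
$P{\left(4 \right)} + 20418 = \left(-616 + 4^{2}\right) + 20418 = \left(-616 + 16\right) + 20418 = -600 + 20418 = 19818$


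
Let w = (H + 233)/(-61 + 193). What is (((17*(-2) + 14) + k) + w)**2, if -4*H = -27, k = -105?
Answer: 4230331681/278784 ≈ 15174.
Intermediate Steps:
H = 27/4 (H = -1/4*(-27) = 27/4 ≈ 6.7500)
w = 959/528 (w = (27/4 + 233)/(-61 + 193) = (959/4)/132 = (959/4)*(1/132) = 959/528 ≈ 1.8163)
(((17*(-2) + 14) + k) + w)**2 = (((17*(-2) + 14) - 105) + 959/528)**2 = (((-34 + 14) - 105) + 959/528)**2 = ((-20 - 105) + 959/528)**2 = (-125 + 959/528)**2 = (-65041/528)**2 = 4230331681/278784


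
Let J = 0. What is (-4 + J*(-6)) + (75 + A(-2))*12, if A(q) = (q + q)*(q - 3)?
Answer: 1136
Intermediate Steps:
A(q) = 2*q*(-3 + q) (A(q) = (2*q)*(-3 + q) = 2*q*(-3 + q))
(-4 + J*(-6)) + (75 + A(-2))*12 = (-4 + 0*(-6)) + (75 + 2*(-2)*(-3 - 2))*12 = (-4 + 0) + (75 + 2*(-2)*(-5))*12 = -4 + (75 + 20)*12 = -4 + 95*12 = -4 + 1140 = 1136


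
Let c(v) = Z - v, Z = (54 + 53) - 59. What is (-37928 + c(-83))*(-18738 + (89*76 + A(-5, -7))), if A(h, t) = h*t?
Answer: 451258383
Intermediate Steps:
Z = 48 (Z = 107 - 59 = 48)
c(v) = 48 - v
(-37928 + c(-83))*(-18738 + (89*76 + A(-5, -7))) = (-37928 + (48 - 1*(-83)))*(-18738 + (89*76 - 5*(-7))) = (-37928 + (48 + 83))*(-18738 + (6764 + 35)) = (-37928 + 131)*(-18738 + 6799) = -37797*(-11939) = 451258383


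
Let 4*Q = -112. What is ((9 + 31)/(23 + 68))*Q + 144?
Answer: 1712/13 ≈ 131.69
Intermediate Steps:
Q = -28 (Q = (¼)*(-112) = -28)
((9 + 31)/(23 + 68))*Q + 144 = ((9 + 31)/(23 + 68))*(-28) + 144 = (40/91)*(-28) + 144 = -160/13 + 144 = 1712/13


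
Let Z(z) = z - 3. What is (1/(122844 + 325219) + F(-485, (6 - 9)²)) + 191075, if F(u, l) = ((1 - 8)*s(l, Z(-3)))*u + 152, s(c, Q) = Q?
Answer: 76554699992/448063 ≈ 1.7086e+5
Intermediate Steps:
Z(z) = -3 + z
F(u, l) = 152 + 42*u (F(u, l) = ((1 - 8)*(-3 - 3))*u + 152 = (-7*(-6))*u + 152 = 42*u + 152 = 152 + 42*u)
(1/(122844 + 325219) + F(-485, (6 - 9)²)) + 191075 = (1/(122844 + 325219) + (152 + 42*(-485))) + 191075 = (1/448063 + (152 - 20370)) + 191075 = (1/448063 - 20218) + 191075 = -9058937733/448063 + 191075 = 76554699992/448063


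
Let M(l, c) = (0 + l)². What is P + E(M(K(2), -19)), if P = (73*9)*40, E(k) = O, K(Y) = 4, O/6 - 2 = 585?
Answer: 29802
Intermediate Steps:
O = 3522 (O = 12 + 6*585 = 12 + 3510 = 3522)
M(l, c) = l²
E(k) = 3522
P = 26280 (P = 657*40 = 26280)
P + E(M(K(2), -19)) = 26280 + 3522 = 29802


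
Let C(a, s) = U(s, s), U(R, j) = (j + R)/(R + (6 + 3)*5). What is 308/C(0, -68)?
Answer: 1771/34 ≈ 52.088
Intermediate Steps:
U(R, j) = (R + j)/(45 + R) (U(R, j) = (R + j)/(R + 9*5) = (R + j)/(R + 45) = (R + j)/(45 + R))
C(a, s) = 2*s/(45 + s) (C(a, s) = (s + s)/(45 + s) = (2*s)/(45 + s) = 2*s/(45 + s))
308/C(0, -68) = 308/((2*(-68)/(45 - 68))) = 308/((2*(-68)/(-23))) = 308/((2*(-68)*(-1/23))) = 308/(136/23) = 308*(23/136) = 1771/34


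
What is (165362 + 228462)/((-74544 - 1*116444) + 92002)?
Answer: -196912/49493 ≈ -3.9786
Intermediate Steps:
(165362 + 228462)/((-74544 - 1*116444) + 92002) = 393824/((-74544 - 116444) + 92002) = 393824/(-190988 + 92002) = 393824/(-98986) = 393824*(-1/98986) = -196912/49493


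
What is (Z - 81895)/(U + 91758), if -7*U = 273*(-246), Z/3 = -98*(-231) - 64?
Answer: -14173/101352 ≈ -0.13984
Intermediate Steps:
Z = 67722 (Z = 3*(-98*(-231) - 64) = 3*(22638 - 64) = 3*22574 = 67722)
U = 9594 (U = -39*(-246) = -⅐*(-67158) = 9594)
(Z - 81895)/(U + 91758) = (67722 - 81895)/(9594 + 91758) = -14173/101352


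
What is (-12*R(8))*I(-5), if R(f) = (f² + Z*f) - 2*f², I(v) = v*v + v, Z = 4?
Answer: 7680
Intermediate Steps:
I(v) = v + v² (I(v) = v² + v = v + v²)
R(f) = -f² + 4*f (R(f) = (f² + 4*f) - 2*f² = -f² + 4*f)
(-12*R(8))*I(-5) = (-96*(4 - 1*8))*(-5*(1 - 5)) = (-96*(4 - 8))*(-5*(-4)) = -96*(-4)*20 = -12*(-32)*20 = 384*20 = 7680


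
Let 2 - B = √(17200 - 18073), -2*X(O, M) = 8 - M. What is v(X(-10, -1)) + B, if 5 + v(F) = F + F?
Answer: -12 - 3*I*√97 ≈ -12.0 - 29.547*I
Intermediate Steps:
X(O, M) = -4 + M/2 (X(O, M) = -(8 - M)/2 = -4 + M/2)
v(F) = -5 + 2*F (v(F) = -5 + (F + F) = -5 + 2*F)
B = 2 - 3*I*√97 (B = 2 - √(17200 - 18073) = 2 - √(-873) = 2 - 3*I*√97 ≈ 2.0 - 29.547*I)
v(X(-10, -1)) + B = (-5 + 2*(-4 + (½)*(-1))) + (2 - 3*I*√97) = (-5 + 2*(-4 - ½)) + (2 - 3*I*√97) = (-5 + 2*(-9/2)) + (2 - 3*I*√97) = (-5 - 9) + (2 - 3*I*√97) = -14 + (2 - 3*I*√97) = -12 - 3*I*√97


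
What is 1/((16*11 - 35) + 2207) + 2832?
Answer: 6649537/2348 ≈ 2832.0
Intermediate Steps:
1/((16*11 - 35) + 2207) + 2832 = 1/((176 - 35) + 2207) + 2832 = 1/(141 + 2207) + 2832 = 1/2348 + 2832 = 6649537/2348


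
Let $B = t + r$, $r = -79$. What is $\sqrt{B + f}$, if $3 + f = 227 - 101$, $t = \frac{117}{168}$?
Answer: $\frac{\sqrt{35042}}{28} \approx 6.6855$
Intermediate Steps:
$t = \frac{39}{56}$ ($t = 117 \cdot \frac{1}{168} = \frac{39}{56} \approx 0.69643$)
$B = - \frac{4385}{56}$ ($B = \frac{39}{56} - 79 = - \frac{4385}{56} \approx -78.304$)
$f = 123$ ($f = -3 + \left(227 - 101\right) = -3 + 126 = 123$)
$\sqrt{B + f} = \sqrt{- \frac{4385}{56} + 123} = \sqrt{\frac{2503}{56}} = \frac{\sqrt{35042}}{28}$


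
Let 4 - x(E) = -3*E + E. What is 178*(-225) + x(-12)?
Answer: -40070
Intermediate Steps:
x(E) = 4 + 2*E (x(E) = 4 - (-3*E + E) = 4 - (-2)*E = 4 + 2*E)
178*(-225) + x(-12) = 178*(-225) + (4 + 2*(-12)) = -40050 + (4 - 24) = -40050 - 20 = -40070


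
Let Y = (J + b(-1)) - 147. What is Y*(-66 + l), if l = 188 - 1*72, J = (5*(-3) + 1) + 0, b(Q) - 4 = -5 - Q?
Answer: -8050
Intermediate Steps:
b(Q) = -1 - Q (b(Q) = 4 + (-5 - Q) = -1 - Q)
J = -14 (J = (-15 + 1) + 0 = -14 + 0 = -14)
l = 116 (l = 188 - 72 = 116)
Y = -161 (Y = (-14 + (-1 - 1*(-1))) - 147 = (-14 + (-1 + 1)) - 147 = (-14 + 0) - 147 = -14 - 147 = -161)
Y*(-66 + l) = -161*(-66 + 116) = -161*50 = -8050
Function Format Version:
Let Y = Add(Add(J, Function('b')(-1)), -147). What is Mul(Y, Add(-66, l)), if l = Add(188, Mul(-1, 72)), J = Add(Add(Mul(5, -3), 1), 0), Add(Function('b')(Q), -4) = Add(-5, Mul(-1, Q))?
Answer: -8050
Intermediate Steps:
Function('b')(Q) = Add(-1, Mul(-1, Q)) (Function('b')(Q) = Add(4, Add(-5, Mul(-1, Q))) = Add(-1, Mul(-1, Q)))
J = -14 (J = Add(Add(-15, 1), 0) = Add(-14, 0) = -14)
l = 116 (l = Add(188, -72) = 116)
Y = -161 (Y = Add(Add(-14, Add(-1, Mul(-1, -1))), -147) = Add(Add(-14, Add(-1, 1)), -147) = Add(Add(-14, 0), -147) = Add(-14, -147) = -161)
Mul(Y, Add(-66, l)) = Mul(-161, Add(-66, 116)) = Mul(-161, 50) = -8050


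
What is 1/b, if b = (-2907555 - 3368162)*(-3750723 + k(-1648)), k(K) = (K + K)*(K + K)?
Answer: -1/44638503519281 ≈ -2.2402e-14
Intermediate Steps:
k(K) = 4*K² (k(K) = (2*K)*(2*K) = 4*K²)
b = -44638503519281 (b = (-2907555 - 3368162)*(-3750723 + 4*(-1648)²) = -6275717*(-3750723 + 4*2715904) = -6275717*(-3750723 + 10863616) = -6275717*7112893 = -44638503519281)
1/b = 1/(-44638503519281) = -1/44638503519281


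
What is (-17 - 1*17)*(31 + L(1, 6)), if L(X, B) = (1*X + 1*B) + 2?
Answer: -1360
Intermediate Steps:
L(X, B) = 2 + B + X (L(X, B) = (X + B) + 2 = (B + X) + 2 = 2 + B + X)
(-17 - 1*17)*(31 + L(1, 6)) = (-17 - 1*17)*(31 + (2 + 6 + 1)) = (-17 - 17)*(31 + 9) = -34*40 = -1360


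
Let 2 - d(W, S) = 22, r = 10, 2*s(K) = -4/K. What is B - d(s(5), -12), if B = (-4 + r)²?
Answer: 56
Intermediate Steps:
s(K) = -2/K (s(K) = (-4/K)/2 = -2/K)
d(W, S) = -20 (d(W, S) = 2 - 1*22 = 2 - 22 = -20)
B = 36 (B = (-4 + 10)² = 6² = 36)
B - d(s(5), -12) = 36 - 1*(-20) = 36 + 20 = 56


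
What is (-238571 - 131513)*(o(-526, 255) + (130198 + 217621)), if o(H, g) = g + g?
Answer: -128910989636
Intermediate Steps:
o(H, g) = 2*g
(-238571 - 131513)*(o(-526, 255) + (130198 + 217621)) = (-238571 - 131513)*(2*255 + (130198 + 217621)) = -370084*(510 + 347819) = -370084*348329 = -128910989636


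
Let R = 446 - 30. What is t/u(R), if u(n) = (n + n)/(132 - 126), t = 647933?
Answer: 149523/32 ≈ 4672.6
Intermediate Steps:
R = 416
u(n) = n/3 (u(n) = (2*n)/6 = (2*n)*(⅙) = n/3)
t/u(R) = 647933/(((⅓)*416)) = 647933/(416/3) = 647933*(3/416) = 149523/32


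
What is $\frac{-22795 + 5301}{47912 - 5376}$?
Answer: $- \frac{8747}{21268} \approx -0.41127$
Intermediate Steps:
$\frac{-22795 + 5301}{47912 - 5376} = - \frac{17494}{42536} = \left(-17494\right) \frac{1}{42536} = - \frac{8747}{21268}$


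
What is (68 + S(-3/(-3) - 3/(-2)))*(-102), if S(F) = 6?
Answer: -7548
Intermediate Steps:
(68 + S(-3/(-3) - 3/(-2)))*(-102) = (68 + 6)*(-102) = 74*(-102) = -7548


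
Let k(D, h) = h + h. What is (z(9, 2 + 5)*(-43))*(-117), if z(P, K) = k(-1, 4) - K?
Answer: 5031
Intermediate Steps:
k(D, h) = 2*h
z(P, K) = 8 - K (z(P, K) = 2*4 - K = 8 - K)
(z(9, 2 + 5)*(-43))*(-117) = ((8 - (2 + 5))*(-43))*(-117) = ((8 - 1*7)*(-43))*(-117) = ((8 - 7)*(-43))*(-117) = (1*(-43))*(-117) = -43*(-117) = 5031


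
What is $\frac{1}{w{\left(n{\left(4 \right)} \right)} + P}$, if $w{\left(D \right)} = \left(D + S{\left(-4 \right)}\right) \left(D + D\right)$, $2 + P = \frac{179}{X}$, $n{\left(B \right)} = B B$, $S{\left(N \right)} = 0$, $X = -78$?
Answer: $\frac{78}{39601} \approx 0.0019696$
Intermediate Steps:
$n{\left(B \right)} = B^{2}$
$P = - \frac{335}{78}$ ($P = -2 + \frac{179}{-78} = -2 + 179 \left(- \frac{1}{78}\right) = -2 - \frac{179}{78} = - \frac{335}{78} \approx -4.2949$)
$w{\left(D \right)} = 2 D^{2}$ ($w{\left(D \right)} = \left(D + 0\right) \left(D + D\right) = D 2 D = 2 D^{2}$)
$\frac{1}{w{\left(n{\left(4 \right)} \right)} + P} = \frac{1}{2 \left(4^{2}\right)^{2} - \frac{335}{78}} = \frac{1}{2 \cdot 16^{2} - \frac{335}{78}} = \frac{1}{2 \cdot 256 - \frac{335}{78}} = \frac{1}{512 - \frac{335}{78}} = \frac{1}{\frac{39601}{78}} = \frac{78}{39601}$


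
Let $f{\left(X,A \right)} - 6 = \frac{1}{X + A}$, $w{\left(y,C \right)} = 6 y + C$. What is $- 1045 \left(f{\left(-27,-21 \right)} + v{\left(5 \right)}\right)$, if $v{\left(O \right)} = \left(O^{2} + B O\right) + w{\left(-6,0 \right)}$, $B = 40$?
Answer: $- \frac{9780155}{48} \approx -2.0375 \cdot 10^{5}$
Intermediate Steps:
$w{\left(y,C \right)} = C + 6 y$
$f{\left(X,A \right)} = 6 + \frac{1}{A + X}$ ($f{\left(X,A \right)} = 6 + \frac{1}{X + A} = 6 + \frac{1}{A + X}$)
$v{\left(O \right)} = -36 + O^{2} + 40 O$ ($v{\left(O \right)} = \left(O^{2} + 40 O\right) + \left(0 + 6 \left(-6\right)\right) = \left(O^{2} + 40 O\right) + \left(0 - 36\right) = \left(O^{2} + 40 O\right) - 36 = -36 + O^{2} + 40 O$)
$- 1045 \left(f{\left(-27,-21 \right)} + v{\left(5 \right)}\right) = - 1045 \left(\frac{1 + 6 \left(-21\right) + 6 \left(-27\right)}{-21 - 27} + \left(-36 + 5^{2} + 40 \cdot 5\right)\right) = - 1045 \left(\frac{1 - 126 - 162}{-48} + \left(-36 + 25 + 200\right)\right) = - 1045 \left(\left(- \frac{1}{48}\right) \left(-287\right) + 189\right) = - 1045 \left(\frac{287}{48} + 189\right) = \left(-1045\right) \frac{9359}{48} = - \frac{9780155}{48}$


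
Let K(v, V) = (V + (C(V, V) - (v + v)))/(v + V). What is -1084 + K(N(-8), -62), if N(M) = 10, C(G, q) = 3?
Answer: -56289/52 ≈ -1082.5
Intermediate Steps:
K(v, V) = (3 + V - 2*v)/(V + v) (K(v, V) = (V + (3 - (v + v)))/(v + V) = (V + (3 - 2*v))/(V + v) = (3 + V - 2*v)/(V + v))
-1084 + K(N(-8), -62) = -1084 + (3 - 62 - 2*10)/(-62 + 10) = -1084 + (3 - 62 - 20)/(-52) = -1084 - 1/52*(-79) = -1084 + 79/52 = -56289/52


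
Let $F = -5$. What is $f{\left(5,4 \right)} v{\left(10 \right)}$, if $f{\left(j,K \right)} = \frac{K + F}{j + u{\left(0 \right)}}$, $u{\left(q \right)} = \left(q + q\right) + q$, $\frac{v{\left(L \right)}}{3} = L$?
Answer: $-6$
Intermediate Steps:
$v{\left(L \right)} = 3 L$
$u{\left(q \right)} = 3 q$ ($u{\left(q \right)} = 2 q + q = 3 q$)
$f{\left(j,K \right)} = \frac{-5 + K}{j}$ ($f{\left(j,K \right)} = \frac{K - 5}{j + 3 \cdot 0} = \frac{-5 + K}{j + 0} = \frac{-5 + K}{j}$)
$f{\left(5,4 \right)} v{\left(10 \right)} = \frac{-5 + 4}{5} \cdot 3 \cdot 10 = \frac{1}{5} \left(-1\right) 30 = \left(- \frac{1}{5}\right) 30 = -6$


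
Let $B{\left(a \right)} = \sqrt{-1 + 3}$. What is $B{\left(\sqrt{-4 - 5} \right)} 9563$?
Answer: $9563 \sqrt{2} \approx 13524.0$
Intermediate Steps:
$B{\left(a \right)} = \sqrt{2}$
$B{\left(\sqrt{-4 - 5} \right)} 9563 = \sqrt{2} \cdot 9563 = 9563 \sqrt{2}$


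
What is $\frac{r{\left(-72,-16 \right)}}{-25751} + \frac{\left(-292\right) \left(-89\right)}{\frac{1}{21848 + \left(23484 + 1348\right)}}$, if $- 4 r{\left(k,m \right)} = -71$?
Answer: $\frac{124956195999289}{103004} \approx 1.2131 \cdot 10^{9}$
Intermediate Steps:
$r{\left(k,m \right)} = \frac{71}{4}$ ($r{\left(k,m \right)} = \left(- \frac{1}{4}\right) \left(-71\right) = \frac{71}{4}$)
$\frac{r{\left(-72,-16 \right)}}{-25751} + \frac{\left(-292\right) \left(-89\right)}{\frac{1}{21848 + \left(23484 + 1348\right)}} = \frac{71}{4 \left(-25751\right)} + \frac{\left(-292\right) \left(-89\right)}{\frac{1}{21848 + \left(23484 + 1348\right)}} = \frac{71}{4} \left(- \frac{1}{25751}\right) + \frac{25988}{\frac{1}{21848 + 24832}} = - \frac{71}{103004} + \frac{25988}{\frac{1}{46680}} = - \frac{71}{103004} + 25988 \frac{1}{\frac{1}{46680}} = - \frac{71}{103004} + 25988 \cdot 46680 = - \frac{71}{103004} + 1213119840 = \frac{124956195999289}{103004}$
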